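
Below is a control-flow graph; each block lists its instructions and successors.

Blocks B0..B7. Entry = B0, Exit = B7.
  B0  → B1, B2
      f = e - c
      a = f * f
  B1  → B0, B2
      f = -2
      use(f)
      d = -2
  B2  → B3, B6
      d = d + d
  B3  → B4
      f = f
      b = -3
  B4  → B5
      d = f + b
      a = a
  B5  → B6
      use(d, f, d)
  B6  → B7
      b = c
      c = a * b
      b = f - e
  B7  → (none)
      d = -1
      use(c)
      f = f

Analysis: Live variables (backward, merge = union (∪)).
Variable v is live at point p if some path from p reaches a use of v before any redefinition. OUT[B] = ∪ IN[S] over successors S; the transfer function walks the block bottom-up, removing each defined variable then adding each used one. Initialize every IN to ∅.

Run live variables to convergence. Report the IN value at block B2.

Converged values:
  B0: | IN={c, d, e} | OUT={a, c, d, e, f}
  B1: | IN={a, c, e} | OUT={a, c, d, e, f}
  B2: | IN={a, c, d, e, f} | OUT={a, c, e, f}
  B3: | IN={a, c, e, f} | OUT={a, b, c, e, f}
  B4: | IN={a, b, c, e, f} | OUT={a, c, d, e, f}
  B5: | IN={a, c, d, e, f} | OUT={a, c, e, f}
  B6: | IN={a, c, e, f} | OUT={c, f}
  B7: | IN={c, f} | OUT={}

Merge at B2: OUT[B2] = IN[B3] ⊔ IN[B6] = {a, c, e, f}
Applying B2's transfer function to that OUT value gives IN[B2] (row B2 above).

Answer: {a, c, d, e, f}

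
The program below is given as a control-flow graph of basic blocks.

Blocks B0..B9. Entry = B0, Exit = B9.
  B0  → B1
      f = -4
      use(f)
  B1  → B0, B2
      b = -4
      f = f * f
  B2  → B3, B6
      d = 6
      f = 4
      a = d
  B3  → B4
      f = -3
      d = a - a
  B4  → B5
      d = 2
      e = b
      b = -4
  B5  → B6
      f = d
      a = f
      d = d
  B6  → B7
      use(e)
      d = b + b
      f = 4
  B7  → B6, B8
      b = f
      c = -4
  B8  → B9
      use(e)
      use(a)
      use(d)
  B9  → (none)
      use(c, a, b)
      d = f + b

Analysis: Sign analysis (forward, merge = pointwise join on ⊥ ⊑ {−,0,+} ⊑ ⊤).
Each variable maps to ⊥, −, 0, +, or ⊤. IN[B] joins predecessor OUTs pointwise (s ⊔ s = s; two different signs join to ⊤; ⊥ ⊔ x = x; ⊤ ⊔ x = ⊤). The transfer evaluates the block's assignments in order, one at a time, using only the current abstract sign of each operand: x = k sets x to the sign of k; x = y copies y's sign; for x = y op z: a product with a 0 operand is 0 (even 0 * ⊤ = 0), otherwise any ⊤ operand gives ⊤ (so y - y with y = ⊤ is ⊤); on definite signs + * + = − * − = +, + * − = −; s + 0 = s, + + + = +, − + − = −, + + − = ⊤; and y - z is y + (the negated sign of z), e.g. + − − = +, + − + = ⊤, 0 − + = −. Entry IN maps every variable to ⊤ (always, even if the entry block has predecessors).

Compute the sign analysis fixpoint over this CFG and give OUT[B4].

Answer: {a: +, b: -, c: ⊤, d: +, e: -, f: -}

Derivation:
Converged values:
  B0:  IN=(all ⊤)  OUT={f:-; rest ⊤}
  B1:  IN={f:-; rest ⊤}  OUT={b:-, f:+; rest ⊤}
  B2:  IN={b:-, f:+; rest ⊤}  OUT={a:+, b:-, d:+, f:+; rest ⊤}
  B3:  IN={a:+, b:-, d:+, f:+; rest ⊤}  OUT={a:+, b:-, f:-; rest ⊤}
  B4:  IN={a:+, b:-, f:-; rest ⊤}  OUT={a:+, b:-, d:+, e:-, f:-; rest ⊤}
  B5:  IN={a:+, b:-, d:+, e:-, f:-; rest ⊤}  OUT={a:+, b:-, d:+, e:-, f:+; rest ⊤}
  B6:  IN={a:+, f:+; rest ⊤}  OUT={a:+, f:+; rest ⊤}
  B7:  IN={a:+, f:+; rest ⊤}  OUT={a:+, b:+, c:-, f:+; rest ⊤}
  B8:  IN={a:+, b:+, c:-, f:+; rest ⊤}  OUT={a:+, b:+, c:-, f:+; rest ⊤}
  B9:  IN={a:+, b:+, c:-, f:+; rest ⊤}  OUT={a:+, b:+, c:-, d:+, f:+; rest ⊤}

Merge at B4: IN[B4] = OUT[B3] = {a: +, b: -, c: ⊤, d: ⊤, e: ⊤, f: -}
Applying B4's transfer function to that IN value gives OUT[B4] (row B4 above).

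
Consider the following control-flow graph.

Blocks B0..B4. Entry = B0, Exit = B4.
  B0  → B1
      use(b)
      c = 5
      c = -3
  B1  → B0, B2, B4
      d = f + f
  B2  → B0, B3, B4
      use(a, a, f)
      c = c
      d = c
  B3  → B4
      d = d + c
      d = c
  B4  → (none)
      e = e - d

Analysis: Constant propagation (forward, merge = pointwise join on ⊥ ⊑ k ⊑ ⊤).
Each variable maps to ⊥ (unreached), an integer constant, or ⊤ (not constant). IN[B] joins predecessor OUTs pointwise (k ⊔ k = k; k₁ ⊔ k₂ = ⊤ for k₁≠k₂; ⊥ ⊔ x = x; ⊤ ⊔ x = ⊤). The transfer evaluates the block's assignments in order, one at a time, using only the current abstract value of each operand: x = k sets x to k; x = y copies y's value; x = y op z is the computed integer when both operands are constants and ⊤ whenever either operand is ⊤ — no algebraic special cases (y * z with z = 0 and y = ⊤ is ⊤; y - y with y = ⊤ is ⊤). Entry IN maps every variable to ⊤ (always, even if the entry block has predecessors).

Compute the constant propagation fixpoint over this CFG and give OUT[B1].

Answer: {a: ⊤, b: ⊤, c: -3, d: ⊤, e: ⊤, f: ⊤}

Derivation:
Per-block solution:
  B0: | IN=(all ⊤) | OUT={c:-3; rest ⊤}
  B1: | IN={c:-3; rest ⊤} | OUT={c:-3; rest ⊤}
  B2: | IN={c:-3; rest ⊤} | OUT={c:-3, d:-3; rest ⊤}
  B3: | IN={c:-3, d:-3; rest ⊤} | OUT={c:-3, d:-3; rest ⊤}
  B4: | IN={c:-3; rest ⊤} | OUT={c:-3; rest ⊤}

Merge at B1: IN[B1] = OUT[B0] = {a: ⊤, b: ⊤, c: -3, d: ⊤, e: ⊤, f: ⊤}
Applying B1's transfer function to that IN value gives OUT[B1] (row B1 above).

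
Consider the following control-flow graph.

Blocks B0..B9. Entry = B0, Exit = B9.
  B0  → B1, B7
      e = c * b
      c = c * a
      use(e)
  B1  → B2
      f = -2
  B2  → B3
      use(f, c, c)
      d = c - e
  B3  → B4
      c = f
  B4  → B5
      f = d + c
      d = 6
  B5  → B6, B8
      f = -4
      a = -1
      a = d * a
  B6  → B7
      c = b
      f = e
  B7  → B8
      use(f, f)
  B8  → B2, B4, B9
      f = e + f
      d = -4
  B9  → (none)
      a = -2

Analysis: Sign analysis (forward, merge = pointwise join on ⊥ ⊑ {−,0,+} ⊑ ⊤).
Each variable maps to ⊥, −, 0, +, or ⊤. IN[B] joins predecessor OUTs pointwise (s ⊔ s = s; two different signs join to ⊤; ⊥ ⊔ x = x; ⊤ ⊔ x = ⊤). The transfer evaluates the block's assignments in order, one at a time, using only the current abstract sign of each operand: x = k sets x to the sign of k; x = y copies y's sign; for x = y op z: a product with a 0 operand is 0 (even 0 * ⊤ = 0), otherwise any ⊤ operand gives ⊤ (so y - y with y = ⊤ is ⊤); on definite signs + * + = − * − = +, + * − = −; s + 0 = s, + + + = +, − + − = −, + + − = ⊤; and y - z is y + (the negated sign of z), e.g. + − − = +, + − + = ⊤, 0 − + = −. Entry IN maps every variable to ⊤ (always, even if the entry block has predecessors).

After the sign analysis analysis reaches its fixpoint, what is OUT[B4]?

Per-block solution:
  B0: | IN=(all ⊤) | OUT=(all ⊤)
  B1: | IN=(all ⊤) | OUT={f:-; rest ⊤}
  B2: | IN=(all ⊤) | OUT=(all ⊤)
  B3: | IN=(all ⊤) | OUT=(all ⊤)
  B4: | IN=(all ⊤) | OUT={d:+; rest ⊤}
  B5: | IN={d:+; rest ⊤} | OUT={a:-, d:+, f:-; rest ⊤}
  B6: | IN={a:-, d:+, f:-; rest ⊤} | OUT={a:-, d:+; rest ⊤}
  B7: | IN=(all ⊤) | OUT=(all ⊤)
  B8: | IN=(all ⊤) | OUT={d:-; rest ⊤}
  B9: | IN={d:-; rest ⊤} | OUT={a:-, d:-; rest ⊤}

Merge at B4: IN[B4] = OUT[B3] ⊔ OUT[B8] = {a: ⊤, b: ⊤, c: ⊤, d: ⊤, e: ⊤, f: ⊤}
Applying B4's transfer function to that IN value gives OUT[B4] (row B4 above).

Answer: {a: ⊤, b: ⊤, c: ⊤, d: +, e: ⊤, f: ⊤}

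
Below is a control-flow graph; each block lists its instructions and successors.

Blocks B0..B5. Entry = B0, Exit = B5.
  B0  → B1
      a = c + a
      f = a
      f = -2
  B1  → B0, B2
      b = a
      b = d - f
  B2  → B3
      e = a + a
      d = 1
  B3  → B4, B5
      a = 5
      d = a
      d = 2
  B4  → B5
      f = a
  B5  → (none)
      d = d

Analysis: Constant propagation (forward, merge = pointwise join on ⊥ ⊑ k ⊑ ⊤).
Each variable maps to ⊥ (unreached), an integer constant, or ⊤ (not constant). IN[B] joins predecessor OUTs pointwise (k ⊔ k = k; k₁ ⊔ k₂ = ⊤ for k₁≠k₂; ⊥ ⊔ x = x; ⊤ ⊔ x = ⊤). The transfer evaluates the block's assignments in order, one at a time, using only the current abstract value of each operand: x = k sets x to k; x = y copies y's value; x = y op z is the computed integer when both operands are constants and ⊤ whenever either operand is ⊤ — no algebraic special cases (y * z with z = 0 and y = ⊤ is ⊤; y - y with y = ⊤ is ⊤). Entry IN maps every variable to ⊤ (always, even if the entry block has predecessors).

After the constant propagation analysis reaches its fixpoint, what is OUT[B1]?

Fixpoint table:
  B0:   IN=(all ⊤)   OUT={f:-2; rest ⊤}
  B1:   IN={f:-2; rest ⊤}   OUT={f:-2; rest ⊤}
  B2:   IN={f:-2; rest ⊤}   OUT={d:1, f:-2; rest ⊤}
  B3:   IN={d:1, f:-2; rest ⊤}   OUT={a:5, d:2, f:-2; rest ⊤}
  B4:   IN={a:5, d:2, f:-2; rest ⊤}   OUT={a:5, d:2, f:5; rest ⊤}
  B5:   IN={a:5, d:2; rest ⊤}   OUT={a:5, d:2; rest ⊤}

Merge at B1: IN[B1] = OUT[B0] = {a: ⊤, b: ⊤, c: ⊤, d: ⊤, e: ⊤, f: -2}
Applying B1's transfer function to that IN value gives OUT[B1] (row B1 above).

Answer: {a: ⊤, b: ⊤, c: ⊤, d: ⊤, e: ⊤, f: -2}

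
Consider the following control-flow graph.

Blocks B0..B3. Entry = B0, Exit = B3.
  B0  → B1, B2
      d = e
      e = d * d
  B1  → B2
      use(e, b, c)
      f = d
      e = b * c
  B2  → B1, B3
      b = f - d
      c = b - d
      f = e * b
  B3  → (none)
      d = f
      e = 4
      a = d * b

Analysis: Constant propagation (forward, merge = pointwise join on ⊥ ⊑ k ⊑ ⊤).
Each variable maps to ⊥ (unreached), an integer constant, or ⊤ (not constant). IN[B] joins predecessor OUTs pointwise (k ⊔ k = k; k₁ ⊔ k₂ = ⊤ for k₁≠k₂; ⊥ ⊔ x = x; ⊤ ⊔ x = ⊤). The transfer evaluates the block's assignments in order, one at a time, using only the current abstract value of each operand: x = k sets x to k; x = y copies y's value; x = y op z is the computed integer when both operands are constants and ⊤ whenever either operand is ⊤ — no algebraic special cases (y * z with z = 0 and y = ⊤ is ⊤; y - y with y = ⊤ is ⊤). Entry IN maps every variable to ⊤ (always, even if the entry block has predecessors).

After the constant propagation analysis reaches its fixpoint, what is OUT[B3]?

Converged values:
  B0: | IN=(all ⊤) | OUT=(all ⊤)
  B1: | IN=(all ⊤) | OUT=(all ⊤)
  B2: | IN=(all ⊤) | OUT=(all ⊤)
  B3: | IN=(all ⊤) | OUT={e:4; rest ⊤}

Merge at B3: IN[B3] = OUT[B2] = {a: ⊤, b: ⊤, c: ⊤, d: ⊤, e: ⊤, f: ⊤}
Applying B3's transfer function to that IN value gives OUT[B3] (row B3 above).

Answer: {a: ⊤, b: ⊤, c: ⊤, d: ⊤, e: 4, f: ⊤}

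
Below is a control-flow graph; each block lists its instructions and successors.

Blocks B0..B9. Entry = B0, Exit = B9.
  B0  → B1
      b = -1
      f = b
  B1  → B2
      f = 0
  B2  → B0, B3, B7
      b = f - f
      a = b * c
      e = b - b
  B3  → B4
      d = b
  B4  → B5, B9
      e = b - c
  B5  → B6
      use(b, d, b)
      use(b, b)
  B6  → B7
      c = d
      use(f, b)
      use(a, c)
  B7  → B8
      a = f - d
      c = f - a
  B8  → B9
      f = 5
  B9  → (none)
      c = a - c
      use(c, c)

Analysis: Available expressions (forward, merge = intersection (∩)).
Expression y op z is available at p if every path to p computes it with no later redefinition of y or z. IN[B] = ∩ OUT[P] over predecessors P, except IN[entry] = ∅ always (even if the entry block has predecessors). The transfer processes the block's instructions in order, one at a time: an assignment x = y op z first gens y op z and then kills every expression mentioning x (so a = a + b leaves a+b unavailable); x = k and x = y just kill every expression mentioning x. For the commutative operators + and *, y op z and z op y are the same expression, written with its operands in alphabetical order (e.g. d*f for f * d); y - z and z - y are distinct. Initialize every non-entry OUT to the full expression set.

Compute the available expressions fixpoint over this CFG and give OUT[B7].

Answer: {b-b, f-a, f-d, f-f}

Trace:
Per-block solution:
  B0: | IN={} | OUT={}
  B1: | IN={} | OUT={}
  B2: | IN={} | OUT={b*c, b-b, f-f}
  B3: | IN={b*c, b-b, f-f} | OUT={b*c, b-b, f-f}
  B4: | IN={b*c, b-b, f-f} | OUT={b*c, b-b, b-c, f-f}
  B5: | IN={b*c, b-b, b-c, f-f} | OUT={b*c, b-b, b-c, f-f}
  B6: | IN={b*c, b-b, b-c, f-f} | OUT={b-b, f-f}
  B7: | IN={b-b, f-f} | OUT={b-b, f-a, f-d, f-f}
  B8: | IN={b-b, f-a, f-d, f-f} | OUT={b-b}
  B9: | IN={b-b} | OUT={b-b}

Merge at B7: IN[B7] = OUT[B2] ∩ OUT[B6] = {b-b, f-f}
Applying B7's transfer function to that IN value gives OUT[B7] (row B7 above).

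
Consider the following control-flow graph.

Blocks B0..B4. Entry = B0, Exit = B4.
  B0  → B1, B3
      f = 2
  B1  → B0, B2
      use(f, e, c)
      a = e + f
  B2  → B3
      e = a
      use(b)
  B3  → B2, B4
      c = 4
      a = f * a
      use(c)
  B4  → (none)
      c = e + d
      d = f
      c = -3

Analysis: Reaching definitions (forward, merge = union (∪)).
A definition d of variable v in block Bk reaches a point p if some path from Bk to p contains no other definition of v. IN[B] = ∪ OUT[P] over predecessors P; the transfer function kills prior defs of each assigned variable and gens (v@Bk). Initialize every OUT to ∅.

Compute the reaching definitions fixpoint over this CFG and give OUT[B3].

Answer: {a@B3, c@B3, e@B2, f@B0}

Derivation:
Converged values:
  B0:  IN={a@B1, f@B0}  OUT={a@B1, f@B0}
  B1:  IN={a@B1, f@B0}  OUT={a@B1, f@B0}
  B2:  IN={a@B1, a@B3, c@B3, e@B2, f@B0}  OUT={a@B1, a@B3, c@B3, e@B2, f@B0}
  B3:  IN={a@B1, a@B3, c@B3, e@B2, f@B0}  OUT={a@B3, c@B3, e@B2, f@B0}
  B4:  IN={a@B3, c@B3, e@B2, f@B0}  OUT={a@B3, c@B4, d@B4, e@B2, f@B0}

Merge at B3: IN[B3] = OUT[B0] ⊔ OUT[B2] = {a@B1, a@B3, c@B3, e@B2, f@B0}
Applying B3's transfer function to that IN value gives OUT[B3] (row B3 above).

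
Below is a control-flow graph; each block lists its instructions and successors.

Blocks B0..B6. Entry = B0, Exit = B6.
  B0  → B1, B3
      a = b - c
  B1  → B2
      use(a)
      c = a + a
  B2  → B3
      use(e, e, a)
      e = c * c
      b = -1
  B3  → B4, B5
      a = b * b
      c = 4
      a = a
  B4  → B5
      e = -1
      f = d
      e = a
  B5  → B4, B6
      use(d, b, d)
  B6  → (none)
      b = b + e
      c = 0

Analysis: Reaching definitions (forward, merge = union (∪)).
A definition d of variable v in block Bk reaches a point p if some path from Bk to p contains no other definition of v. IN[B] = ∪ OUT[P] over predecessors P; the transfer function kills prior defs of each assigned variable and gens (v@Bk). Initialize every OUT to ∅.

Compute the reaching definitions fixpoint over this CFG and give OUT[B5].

Per-block solution:
  B0: | IN={} | OUT={a@B0}
  B1: | IN={a@B0} | OUT={a@B0, c@B1}
  B2: | IN={a@B0, c@B1} | OUT={a@B0, b@B2, c@B1, e@B2}
  B3: | IN={a@B0, b@B2, c@B1, e@B2} | OUT={a@B3, b@B2, c@B3, e@B2}
  B4: | IN={a@B3, b@B2, c@B3, e@B2, e@B4, f@B4} | OUT={a@B3, b@B2, c@B3, e@B4, f@B4}
  B5: | IN={a@B3, b@B2, c@B3, e@B2, e@B4, f@B4} | OUT={a@B3, b@B2, c@B3, e@B2, e@B4, f@B4}
  B6: | IN={a@B3, b@B2, c@B3, e@B2, e@B4, f@B4} | OUT={a@B3, b@B6, c@B6, e@B2, e@B4, f@B4}

Merge at B5: IN[B5] = OUT[B3] ⊔ OUT[B4] = {a@B3, b@B2, c@B3, e@B2, e@B4, f@B4}
Applying B5's transfer function to that IN value gives OUT[B5] (row B5 above).

Answer: {a@B3, b@B2, c@B3, e@B2, e@B4, f@B4}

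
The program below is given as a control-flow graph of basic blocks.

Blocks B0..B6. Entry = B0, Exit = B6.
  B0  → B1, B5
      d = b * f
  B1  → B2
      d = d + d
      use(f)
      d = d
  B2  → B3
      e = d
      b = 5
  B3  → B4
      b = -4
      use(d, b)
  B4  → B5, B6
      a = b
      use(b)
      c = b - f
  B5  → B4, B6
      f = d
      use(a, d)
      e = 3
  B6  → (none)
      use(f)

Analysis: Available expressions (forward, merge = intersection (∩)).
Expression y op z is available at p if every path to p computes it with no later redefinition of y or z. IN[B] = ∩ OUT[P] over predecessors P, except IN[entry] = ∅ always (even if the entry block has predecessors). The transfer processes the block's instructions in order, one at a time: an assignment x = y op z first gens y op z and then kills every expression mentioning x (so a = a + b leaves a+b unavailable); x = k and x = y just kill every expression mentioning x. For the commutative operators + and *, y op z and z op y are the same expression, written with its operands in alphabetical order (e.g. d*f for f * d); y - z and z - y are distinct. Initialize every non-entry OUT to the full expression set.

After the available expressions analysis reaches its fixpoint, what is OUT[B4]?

Converged values:
  B0:   IN={}   OUT={b*f}
  B1:   IN={b*f}   OUT={b*f}
  B2:   IN={b*f}   OUT={}
  B3:   IN={}   OUT={}
  B4:   IN={}   OUT={b-f}
  B5:   IN={}   OUT={}
  B6:   IN={}   OUT={}

Merge at B4: IN[B4] = OUT[B3] ∩ OUT[B5] = {}
Applying B4's transfer function to that IN value gives OUT[B4] (row B4 above).

Answer: {b-f}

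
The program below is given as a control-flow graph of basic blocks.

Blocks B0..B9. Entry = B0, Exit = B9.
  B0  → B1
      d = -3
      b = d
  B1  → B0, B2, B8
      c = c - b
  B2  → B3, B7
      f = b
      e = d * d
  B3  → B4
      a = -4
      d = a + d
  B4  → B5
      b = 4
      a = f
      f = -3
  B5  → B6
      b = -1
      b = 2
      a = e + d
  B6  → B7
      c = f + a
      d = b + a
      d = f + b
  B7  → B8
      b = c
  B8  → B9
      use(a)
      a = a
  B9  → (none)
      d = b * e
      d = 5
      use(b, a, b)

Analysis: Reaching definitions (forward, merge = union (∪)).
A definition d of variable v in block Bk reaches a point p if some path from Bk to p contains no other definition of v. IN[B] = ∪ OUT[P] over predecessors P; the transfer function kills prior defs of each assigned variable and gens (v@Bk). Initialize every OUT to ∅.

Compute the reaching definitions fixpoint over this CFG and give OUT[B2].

Per-block solution:
  B0:   IN={b@B0, c@B1, d@B0}   OUT={b@B0, c@B1, d@B0}
  B1:   IN={b@B0, c@B1, d@B0}   OUT={b@B0, c@B1, d@B0}
  B2:   IN={b@B0, c@B1, d@B0}   OUT={b@B0, c@B1, d@B0, e@B2, f@B2}
  B3:   IN={b@B0, c@B1, d@B0, e@B2, f@B2}   OUT={a@B3, b@B0, c@B1, d@B3, e@B2, f@B2}
  B4:   IN={a@B3, b@B0, c@B1, d@B3, e@B2, f@B2}   OUT={a@B4, b@B4, c@B1, d@B3, e@B2, f@B4}
  B5:   IN={a@B4, b@B4, c@B1, d@B3, e@B2, f@B4}   OUT={a@B5, b@B5, c@B1, d@B3, e@B2, f@B4}
  B6:   IN={a@B5, b@B5, c@B1, d@B3, e@B2, f@B4}   OUT={a@B5, b@B5, c@B6, d@B6, e@B2, f@B4}
  B7:   IN={a@B5, b@B0, b@B5, c@B1, c@B6, d@B0, d@B6, e@B2, f@B2, f@B4}   OUT={a@B5, b@B7, c@B1, c@B6, d@B0, d@B6, e@B2, f@B2, f@B4}
  B8:   IN={a@B5, b@B0, b@B7, c@B1, c@B6, d@B0, d@B6, e@B2, f@B2, f@B4}   OUT={a@B8, b@B0, b@B7, c@B1, c@B6, d@B0, d@B6, e@B2, f@B2, f@B4}
  B9:   IN={a@B8, b@B0, b@B7, c@B1, c@B6, d@B0, d@B6, e@B2, f@B2, f@B4}   OUT={a@B8, b@B0, b@B7, c@B1, c@B6, d@B9, e@B2, f@B2, f@B4}

Merge at B2: IN[B2] = OUT[B1] = {b@B0, c@B1, d@B0}
Applying B2's transfer function to that IN value gives OUT[B2] (row B2 above).

Answer: {b@B0, c@B1, d@B0, e@B2, f@B2}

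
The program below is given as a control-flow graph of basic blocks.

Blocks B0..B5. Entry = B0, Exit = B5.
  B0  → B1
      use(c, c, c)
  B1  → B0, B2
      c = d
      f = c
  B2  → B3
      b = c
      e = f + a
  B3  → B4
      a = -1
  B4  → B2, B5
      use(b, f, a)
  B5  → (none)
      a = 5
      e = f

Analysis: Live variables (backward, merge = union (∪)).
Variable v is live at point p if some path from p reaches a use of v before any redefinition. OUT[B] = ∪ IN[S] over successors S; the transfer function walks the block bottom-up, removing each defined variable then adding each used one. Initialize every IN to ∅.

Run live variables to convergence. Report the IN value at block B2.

Answer: {a, c, f}

Derivation:
Converged values:
  B0:  IN={a, c, d}  OUT={a, d}
  B1:  IN={a, d}  OUT={a, c, d, f}
  B2:  IN={a, c, f}  OUT={b, c, f}
  B3:  IN={b, c, f}  OUT={a, b, c, f}
  B4:  IN={a, b, c, f}  OUT={a, c, f}
  B5:  IN={f}  OUT={}

Merge at B2: OUT[B2] = IN[B3] = {b, c, f}
Applying B2's transfer function to that OUT value gives IN[B2] (row B2 above).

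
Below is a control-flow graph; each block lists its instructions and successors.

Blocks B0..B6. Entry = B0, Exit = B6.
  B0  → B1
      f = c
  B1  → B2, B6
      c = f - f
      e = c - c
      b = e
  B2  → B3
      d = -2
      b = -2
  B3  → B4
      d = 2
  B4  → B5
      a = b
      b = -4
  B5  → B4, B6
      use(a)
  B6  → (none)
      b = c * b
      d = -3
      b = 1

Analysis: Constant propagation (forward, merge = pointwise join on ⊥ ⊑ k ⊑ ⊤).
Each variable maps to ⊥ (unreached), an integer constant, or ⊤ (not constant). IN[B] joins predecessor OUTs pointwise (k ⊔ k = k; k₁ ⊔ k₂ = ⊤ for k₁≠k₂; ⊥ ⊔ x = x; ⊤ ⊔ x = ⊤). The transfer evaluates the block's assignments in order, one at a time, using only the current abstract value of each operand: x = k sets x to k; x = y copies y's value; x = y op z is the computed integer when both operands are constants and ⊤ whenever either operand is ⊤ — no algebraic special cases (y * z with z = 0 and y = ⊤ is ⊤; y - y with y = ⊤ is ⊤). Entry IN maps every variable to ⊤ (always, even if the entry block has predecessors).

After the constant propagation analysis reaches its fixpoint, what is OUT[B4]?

Answer: {a: ⊤, b: -4, c: ⊤, d: 2, e: ⊤, f: ⊤}

Trace:
Fixpoint table:
  B0:   IN=(all ⊤)   OUT=(all ⊤)
  B1:   IN=(all ⊤)   OUT=(all ⊤)
  B2:   IN=(all ⊤)   OUT={b:-2, d:-2; rest ⊤}
  B3:   IN={b:-2, d:-2; rest ⊤}   OUT={b:-2, d:2; rest ⊤}
  B4:   IN={d:2; rest ⊤}   OUT={b:-4, d:2; rest ⊤}
  B5:   IN={b:-4, d:2; rest ⊤}   OUT={b:-4, d:2; rest ⊤}
  B6:   IN=(all ⊤)   OUT={b:1, d:-3; rest ⊤}

Merge at B4: IN[B4] = OUT[B3] ⊔ OUT[B5] = {a: ⊤, b: ⊤, c: ⊤, d: 2, e: ⊤, f: ⊤}
Applying B4's transfer function to that IN value gives OUT[B4] (row B4 above).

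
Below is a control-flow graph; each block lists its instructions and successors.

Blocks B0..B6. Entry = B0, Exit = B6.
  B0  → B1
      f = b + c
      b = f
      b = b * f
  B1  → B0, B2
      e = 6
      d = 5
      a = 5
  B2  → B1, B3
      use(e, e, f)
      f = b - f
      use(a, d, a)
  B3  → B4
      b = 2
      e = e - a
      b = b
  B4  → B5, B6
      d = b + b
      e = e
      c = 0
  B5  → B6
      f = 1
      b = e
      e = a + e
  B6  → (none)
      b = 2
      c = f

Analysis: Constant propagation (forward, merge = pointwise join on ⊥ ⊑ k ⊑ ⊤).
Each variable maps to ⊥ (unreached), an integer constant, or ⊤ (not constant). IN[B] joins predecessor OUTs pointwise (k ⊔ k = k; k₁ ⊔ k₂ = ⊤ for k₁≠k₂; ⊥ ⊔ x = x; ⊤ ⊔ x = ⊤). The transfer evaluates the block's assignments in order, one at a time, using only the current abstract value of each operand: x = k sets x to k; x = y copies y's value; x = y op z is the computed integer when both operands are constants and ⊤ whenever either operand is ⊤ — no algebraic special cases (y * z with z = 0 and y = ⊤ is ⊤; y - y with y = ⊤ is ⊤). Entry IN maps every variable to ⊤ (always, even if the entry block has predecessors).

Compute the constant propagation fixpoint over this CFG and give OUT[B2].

Answer: {a: 5, b: ⊤, c: ⊤, d: 5, e: 6, f: ⊤}

Working:
Fixpoint table:
  B0:   IN=(all ⊤)   OUT=(all ⊤)
  B1:   IN=(all ⊤)   OUT={a:5, d:5, e:6; rest ⊤}
  B2:   IN={a:5, d:5, e:6; rest ⊤}   OUT={a:5, d:5, e:6; rest ⊤}
  B3:   IN={a:5, d:5, e:6; rest ⊤}   OUT={a:5, b:2, d:5, e:1; rest ⊤}
  B4:   IN={a:5, b:2, d:5, e:1; rest ⊤}   OUT={a:5, b:2, c:0, d:4, e:1; rest ⊤}
  B5:   IN={a:5, b:2, c:0, d:4, e:1; rest ⊤}   OUT={a:5, b:1, c:0, d:4, e:6, f:1; rest ⊤}
  B6:   IN={a:5, c:0, d:4; rest ⊤}   OUT={a:5, b:2, d:4; rest ⊤}

Merge at B2: IN[B2] = OUT[B1] = {a: 5, b: ⊤, c: ⊤, d: 5, e: 6, f: ⊤}
Applying B2's transfer function to that IN value gives OUT[B2] (row B2 above).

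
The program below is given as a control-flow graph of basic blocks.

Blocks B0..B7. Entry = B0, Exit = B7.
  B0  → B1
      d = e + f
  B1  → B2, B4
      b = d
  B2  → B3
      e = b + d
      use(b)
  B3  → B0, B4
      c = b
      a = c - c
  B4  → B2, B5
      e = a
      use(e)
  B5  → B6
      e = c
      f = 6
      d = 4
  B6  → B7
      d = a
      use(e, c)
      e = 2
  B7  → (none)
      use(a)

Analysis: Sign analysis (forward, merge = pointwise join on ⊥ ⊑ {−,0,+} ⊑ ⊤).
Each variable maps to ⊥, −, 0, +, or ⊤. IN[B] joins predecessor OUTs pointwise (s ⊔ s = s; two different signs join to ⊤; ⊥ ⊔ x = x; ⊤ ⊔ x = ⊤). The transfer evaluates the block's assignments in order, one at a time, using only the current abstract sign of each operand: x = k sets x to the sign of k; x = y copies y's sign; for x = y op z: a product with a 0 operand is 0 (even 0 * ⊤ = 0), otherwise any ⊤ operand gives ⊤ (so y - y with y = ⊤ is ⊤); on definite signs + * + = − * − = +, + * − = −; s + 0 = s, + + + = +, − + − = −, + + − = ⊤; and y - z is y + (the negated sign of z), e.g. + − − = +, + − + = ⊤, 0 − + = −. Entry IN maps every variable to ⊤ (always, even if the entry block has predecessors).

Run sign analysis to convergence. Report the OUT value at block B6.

Converged values:
  B0:   IN=(all ⊤)   OUT=(all ⊤)
  B1:   IN=(all ⊤)   OUT=(all ⊤)
  B2:   IN=(all ⊤)   OUT=(all ⊤)
  B3:   IN=(all ⊤)   OUT=(all ⊤)
  B4:   IN=(all ⊤)   OUT=(all ⊤)
  B5:   IN=(all ⊤)   OUT={d:+, f:+; rest ⊤}
  B6:   IN={d:+, f:+; rest ⊤}   OUT={e:+, f:+; rest ⊤}
  B7:   IN={e:+, f:+; rest ⊤}   OUT={e:+, f:+; rest ⊤}

Merge at B6: IN[B6] = OUT[B5] = {a: ⊤, b: ⊤, c: ⊤, d: +, e: ⊤, f: +}
Applying B6's transfer function to that IN value gives OUT[B6] (row B6 above).

Answer: {a: ⊤, b: ⊤, c: ⊤, d: ⊤, e: +, f: +}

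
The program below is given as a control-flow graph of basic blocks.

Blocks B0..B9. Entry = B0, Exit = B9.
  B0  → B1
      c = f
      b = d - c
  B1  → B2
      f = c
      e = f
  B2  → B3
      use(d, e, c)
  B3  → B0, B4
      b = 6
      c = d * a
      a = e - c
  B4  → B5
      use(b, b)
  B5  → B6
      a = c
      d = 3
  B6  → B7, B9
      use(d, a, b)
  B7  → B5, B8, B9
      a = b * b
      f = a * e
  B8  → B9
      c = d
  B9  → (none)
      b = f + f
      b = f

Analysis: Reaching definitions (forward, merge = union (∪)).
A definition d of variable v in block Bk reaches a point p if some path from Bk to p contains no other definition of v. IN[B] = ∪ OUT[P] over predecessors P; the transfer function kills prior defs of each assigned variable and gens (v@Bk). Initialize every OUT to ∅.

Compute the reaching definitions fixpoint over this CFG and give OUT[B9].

Answer: {a@B5, a@B7, b@B9, c@B3, c@B8, d@B5, e@B1, f@B1, f@B7}

Derivation:
Converged values:
  B0:  IN={a@B3, b@B3, c@B3, e@B1, f@B1}  OUT={a@B3, b@B0, c@B0, e@B1, f@B1}
  B1:  IN={a@B3, b@B0, c@B0, e@B1, f@B1}  OUT={a@B3, b@B0, c@B0, e@B1, f@B1}
  B2:  IN={a@B3, b@B0, c@B0, e@B1, f@B1}  OUT={a@B3, b@B0, c@B0, e@B1, f@B1}
  B3:  IN={a@B3, b@B0, c@B0, e@B1, f@B1}  OUT={a@B3, b@B3, c@B3, e@B1, f@B1}
  B4:  IN={a@B3, b@B3, c@B3, e@B1, f@B1}  OUT={a@B3, b@B3, c@B3, e@B1, f@B1}
  B5:  IN={a@B3, a@B7, b@B3, c@B3, d@B5, e@B1, f@B1, f@B7}  OUT={a@B5, b@B3, c@B3, d@B5, e@B1, f@B1, f@B7}
  B6:  IN={a@B5, b@B3, c@B3, d@B5, e@B1, f@B1, f@B7}  OUT={a@B5, b@B3, c@B3, d@B5, e@B1, f@B1, f@B7}
  B7:  IN={a@B5, b@B3, c@B3, d@B5, e@B1, f@B1, f@B7}  OUT={a@B7, b@B3, c@B3, d@B5, e@B1, f@B7}
  B8:  IN={a@B7, b@B3, c@B3, d@B5, e@B1, f@B7}  OUT={a@B7, b@B3, c@B8, d@B5, e@B1, f@B7}
  B9:  IN={a@B5, a@B7, b@B3, c@B3, c@B8, d@B5, e@B1, f@B1, f@B7}  OUT={a@B5, a@B7, b@B9, c@B3, c@B8, d@B5, e@B1, f@B1, f@B7}

Merge at B9: IN[B9] = OUT[B6] ⊔ OUT[B7] ⊔ OUT[B8] = {a@B5, a@B7, b@B3, c@B3, c@B8, d@B5, e@B1, f@B1, f@B7}
Applying B9's transfer function to that IN value gives OUT[B9] (row B9 above).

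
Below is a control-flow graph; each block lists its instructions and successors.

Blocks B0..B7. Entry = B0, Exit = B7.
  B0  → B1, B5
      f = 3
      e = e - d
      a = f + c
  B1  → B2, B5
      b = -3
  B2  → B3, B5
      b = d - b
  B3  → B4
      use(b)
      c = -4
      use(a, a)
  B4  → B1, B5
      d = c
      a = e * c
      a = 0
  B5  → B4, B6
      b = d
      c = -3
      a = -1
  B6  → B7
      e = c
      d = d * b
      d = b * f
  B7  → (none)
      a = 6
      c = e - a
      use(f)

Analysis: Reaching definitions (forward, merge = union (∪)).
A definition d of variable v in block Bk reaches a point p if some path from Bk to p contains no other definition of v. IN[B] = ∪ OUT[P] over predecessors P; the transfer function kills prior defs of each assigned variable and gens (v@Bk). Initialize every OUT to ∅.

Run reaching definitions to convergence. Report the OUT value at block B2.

Answer: {a@B0, a@B4, b@B2, c@B3, c@B5, d@B4, e@B0, f@B0}

Working:
Fixpoint table:
  B0:  IN={}  OUT={a@B0, e@B0, f@B0}
  B1:  IN={a@B0, a@B4, b@B2, b@B5, c@B3, c@B5, d@B4, e@B0, f@B0}  OUT={a@B0, a@B4, b@B1, c@B3, c@B5, d@B4, e@B0, f@B0}
  B2:  IN={a@B0, a@B4, b@B1, c@B3, c@B5, d@B4, e@B0, f@B0}  OUT={a@B0, a@B4, b@B2, c@B3, c@B5, d@B4, e@B0, f@B0}
  B3:  IN={a@B0, a@B4, b@B2, c@B3, c@B5, d@B4, e@B0, f@B0}  OUT={a@B0, a@B4, b@B2, c@B3, d@B4, e@B0, f@B0}
  B4:  IN={a@B0, a@B4, a@B5, b@B2, b@B5, c@B3, c@B5, d@B4, e@B0, f@B0}  OUT={a@B4, b@B2, b@B5, c@B3, c@B5, d@B4, e@B0, f@B0}
  B5:  IN={a@B0, a@B4, b@B1, b@B2, b@B5, c@B3, c@B5, d@B4, e@B0, f@B0}  OUT={a@B5, b@B5, c@B5, d@B4, e@B0, f@B0}
  B6:  IN={a@B5, b@B5, c@B5, d@B4, e@B0, f@B0}  OUT={a@B5, b@B5, c@B5, d@B6, e@B6, f@B0}
  B7:  IN={a@B5, b@B5, c@B5, d@B6, e@B6, f@B0}  OUT={a@B7, b@B5, c@B7, d@B6, e@B6, f@B0}

Merge at B2: IN[B2] = OUT[B1] = {a@B0, a@B4, b@B1, c@B3, c@B5, d@B4, e@B0, f@B0}
Applying B2's transfer function to that IN value gives OUT[B2] (row B2 above).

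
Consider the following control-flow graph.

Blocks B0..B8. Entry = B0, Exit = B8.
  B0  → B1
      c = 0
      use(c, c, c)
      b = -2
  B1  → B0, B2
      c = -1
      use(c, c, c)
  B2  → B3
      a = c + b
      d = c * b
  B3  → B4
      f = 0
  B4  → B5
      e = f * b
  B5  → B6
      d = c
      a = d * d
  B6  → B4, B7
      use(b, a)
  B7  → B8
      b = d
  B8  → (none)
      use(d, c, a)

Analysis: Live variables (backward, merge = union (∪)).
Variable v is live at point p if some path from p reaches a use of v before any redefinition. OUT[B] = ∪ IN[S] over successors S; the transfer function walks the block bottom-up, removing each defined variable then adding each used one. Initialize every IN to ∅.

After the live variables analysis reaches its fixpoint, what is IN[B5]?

Answer: {b, c, f}

Trace:
Per-block solution:
  B0: | IN={} | OUT={b}
  B1: | IN={b} | OUT={b, c}
  B2: | IN={b, c} | OUT={b, c}
  B3: | IN={b, c} | OUT={b, c, f}
  B4: | IN={b, c, f} | OUT={b, c, f}
  B5: | IN={b, c, f} | OUT={a, b, c, d, f}
  B6: | IN={a, b, c, d, f} | OUT={a, b, c, d, f}
  B7: | IN={a, c, d} | OUT={a, c, d}
  B8: | IN={a, c, d} | OUT={}

Merge at B5: OUT[B5] = IN[B6] = {a, b, c, d, f}
Applying B5's transfer function to that OUT value gives IN[B5] (row B5 above).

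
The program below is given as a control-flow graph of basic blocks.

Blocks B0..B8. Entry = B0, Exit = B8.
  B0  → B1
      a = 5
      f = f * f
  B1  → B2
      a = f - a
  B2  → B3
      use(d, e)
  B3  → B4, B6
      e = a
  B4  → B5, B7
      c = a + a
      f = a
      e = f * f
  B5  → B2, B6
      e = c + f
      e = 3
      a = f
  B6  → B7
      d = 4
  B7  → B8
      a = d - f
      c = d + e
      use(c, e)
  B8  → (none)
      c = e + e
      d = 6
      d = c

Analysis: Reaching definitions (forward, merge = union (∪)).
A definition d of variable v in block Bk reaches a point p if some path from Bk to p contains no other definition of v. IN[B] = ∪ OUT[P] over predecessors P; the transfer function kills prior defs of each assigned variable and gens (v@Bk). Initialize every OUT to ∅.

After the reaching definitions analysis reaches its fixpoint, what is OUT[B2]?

Answer: {a@B1, a@B5, c@B4, e@B5, f@B0, f@B4}

Trace:
Per-block solution:
  B0:  IN={}  OUT={a@B0, f@B0}
  B1:  IN={a@B0, f@B0}  OUT={a@B1, f@B0}
  B2:  IN={a@B1, a@B5, c@B4, e@B5, f@B0, f@B4}  OUT={a@B1, a@B5, c@B4, e@B5, f@B0, f@B4}
  B3:  IN={a@B1, a@B5, c@B4, e@B5, f@B0, f@B4}  OUT={a@B1, a@B5, c@B4, e@B3, f@B0, f@B4}
  B4:  IN={a@B1, a@B5, c@B4, e@B3, f@B0, f@B4}  OUT={a@B1, a@B5, c@B4, e@B4, f@B4}
  B5:  IN={a@B1, a@B5, c@B4, e@B4, f@B4}  OUT={a@B5, c@B4, e@B5, f@B4}
  B6:  IN={a@B1, a@B5, c@B4, e@B3, e@B5, f@B0, f@B4}  OUT={a@B1, a@B5, c@B4, d@B6, e@B3, e@B5, f@B0, f@B4}
  B7:  IN={a@B1, a@B5, c@B4, d@B6, e@B3, e@B4, e@B5, f@B0, f@B4}  OUT={a@B7, c@B7, d@B6, e@B3, e@B4, e@B5, f@B0, f@B4}
  B8:  IN={a@B7, c@B7, d@B6, e@B3, e@B4, e@B5, f@B0, f@B4}  OUT={a@B7, c@B8, d@B8, e@B3, e@B4, e@B5, f@B0, f@B4}

Merge at B2: IN[B2] = OUT[B1] ⊔ OUT[B5] = {a@B1, a@B5, c@B4, e@B5, f@B0, f@B4}
Applying B2's transfer function to that IN value gives OUT[B2] (row B2 above).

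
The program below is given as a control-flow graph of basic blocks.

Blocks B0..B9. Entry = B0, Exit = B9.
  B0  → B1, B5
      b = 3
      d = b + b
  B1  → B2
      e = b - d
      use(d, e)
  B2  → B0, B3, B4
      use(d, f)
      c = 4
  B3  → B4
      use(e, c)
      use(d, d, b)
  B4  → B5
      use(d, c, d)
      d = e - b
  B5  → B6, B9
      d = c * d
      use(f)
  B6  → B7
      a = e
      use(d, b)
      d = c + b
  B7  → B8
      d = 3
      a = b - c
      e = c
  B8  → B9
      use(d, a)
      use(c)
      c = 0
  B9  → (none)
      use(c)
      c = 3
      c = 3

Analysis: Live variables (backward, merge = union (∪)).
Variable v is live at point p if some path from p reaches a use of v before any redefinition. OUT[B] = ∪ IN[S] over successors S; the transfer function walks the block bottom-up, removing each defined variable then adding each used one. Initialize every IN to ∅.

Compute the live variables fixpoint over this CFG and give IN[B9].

Converged values:
  B0: | IN={c, e, f} | OUT={b, c, d, e, f}
  B1: | IN={b, d, f} | OUT={b, d, e, f}
  B2: | IN={b, d, e, f} | OUT={b, c, d, e, f}
  B3: | IN={b, c, d, e, f} | OUT={b, c, d, e, f}
  B4: | IN={b, c, d, e, f} | OUT={b, c, d, e, f}
  B5: | IN={b, c, d, e, f} | OUT={b, c, d, e}
  B6: | IN={b, c, d, e} | OUT={b, c}
  B7: | IN={b, c} | OUT={a, c, d}
  B8: | IN={a, c, d} | OUT={c}
  B9: | IN={c} | OUT={}

B9 is the boundary node: OUT[B9] = {}
Applying B9's transfer function to that OUT value gives IN[B9] (row B9 above).

Answer: {c}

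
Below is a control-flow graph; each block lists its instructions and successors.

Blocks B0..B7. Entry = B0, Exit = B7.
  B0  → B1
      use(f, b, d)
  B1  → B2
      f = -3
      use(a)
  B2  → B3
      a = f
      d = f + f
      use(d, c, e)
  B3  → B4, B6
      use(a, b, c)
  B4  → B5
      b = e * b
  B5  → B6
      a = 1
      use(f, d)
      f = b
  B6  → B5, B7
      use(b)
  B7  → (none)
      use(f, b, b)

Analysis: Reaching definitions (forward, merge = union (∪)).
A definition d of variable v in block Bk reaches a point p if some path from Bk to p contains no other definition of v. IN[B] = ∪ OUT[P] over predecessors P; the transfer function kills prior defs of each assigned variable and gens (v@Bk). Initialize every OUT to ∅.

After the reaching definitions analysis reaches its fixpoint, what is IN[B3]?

Per-block solution:
  B0:  IN={}  OUT={}
  B1:  IN={}  OUT={f@B1}
  B2:  IN={f@B1}  OUT={a@B2, d@B2, f@B1}
  B3:  IN={a@B2, d@B2, f@B1}  OUT={a@B2, d@B2, f@B1}
  B4:  IN={a@B2, d@B2, f@B1}  OUT={a@B2, b@B4, d@B2, f@B1}
  B5:  IN={a@B2, a@B5, b@B4, d@B2, f@B1, f@B5}  OUT={a@B5, b@B4, d@B2, f@B5}
  B6:  IN={a@B2, a@B5, b@B4, d@B2, f@B1, f@B5}  OUT={a@B2, a@B5, b@B4, d@B2, f@B1, f@B5}
  B7:  IN={a@B2, a@B5, b@B4, d@B2, f@B1, f@B5}  OUT={a@B2, a@B5, b@B4, d@B2, f@B1, f@B5}

Merge at B3: IN[B3] = OUT[B2] = {a@B2, d@B2, f@B1}

Answer: {a@B2, d@B2, f@B1}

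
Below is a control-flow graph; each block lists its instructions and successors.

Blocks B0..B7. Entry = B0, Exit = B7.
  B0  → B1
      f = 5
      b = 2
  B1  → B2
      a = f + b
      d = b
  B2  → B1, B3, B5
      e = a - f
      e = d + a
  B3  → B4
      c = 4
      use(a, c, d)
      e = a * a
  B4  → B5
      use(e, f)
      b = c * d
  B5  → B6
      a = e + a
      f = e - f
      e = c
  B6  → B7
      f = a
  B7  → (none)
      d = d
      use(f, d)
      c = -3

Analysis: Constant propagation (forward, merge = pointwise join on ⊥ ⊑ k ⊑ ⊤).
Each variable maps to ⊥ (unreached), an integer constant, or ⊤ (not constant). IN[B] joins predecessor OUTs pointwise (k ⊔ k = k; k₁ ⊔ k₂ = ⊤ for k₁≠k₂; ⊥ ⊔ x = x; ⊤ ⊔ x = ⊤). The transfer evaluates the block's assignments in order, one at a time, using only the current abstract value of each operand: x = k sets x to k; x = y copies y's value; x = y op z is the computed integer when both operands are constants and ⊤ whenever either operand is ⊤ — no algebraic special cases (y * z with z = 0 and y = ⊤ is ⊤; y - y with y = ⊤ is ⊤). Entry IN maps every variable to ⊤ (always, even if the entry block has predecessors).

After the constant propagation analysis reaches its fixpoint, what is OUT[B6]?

Fixpoint table:
  B0: | IN=(all ⊤) | OUT={b:2, f:5; rest ⊤}
  B1: | IN={b:2, f:5; rest ⊤} | OUT={a:7, b:2, d:2, f:5; rest ⊤}
  B2: | IN={a:7, b:2, d:2, f:5; rest ⊤} | OUT={a:7, b:2, d:2, e:9, f:5; rest ⊤}
  B3: | IN={a:7, b:2, d:2, e:9, f:5; rest ⊤} | OUT={a:7, b:2, c:4, d:2, e:49, f:5; rest ⊤}
  B4: | IN={a:7, b:2, c:4, d:2, e:49, f:5; rest ⊤} | OUT={a:7, b:8, c:4, d:2, e:49, f:5; rest ⊤}
  B5: | IN={a:7, d:2, f:5; rest ⊤} | OUT={d:2; rest ⊤}
  B6: | IN={d:2; rest ⊤} | OUT={d:2; rest ⊤}
  B7: | IN={d:2; rest ⊤} | OUT={c:-3, d:2; rest ⊤}

Merge at B6: IN[B6] = OUT[B5] = {a: ⊤, b: ⊤, c: ⊤, d: 2, e: ⊤, f: ⊤}
Applying B6's transfer function to that IN value gives OUT[B6] (row B6 above).

Answer: {a: ⊤, b: ⊤, c: ⊤, d: 2, e: ⊤, f: ⊤}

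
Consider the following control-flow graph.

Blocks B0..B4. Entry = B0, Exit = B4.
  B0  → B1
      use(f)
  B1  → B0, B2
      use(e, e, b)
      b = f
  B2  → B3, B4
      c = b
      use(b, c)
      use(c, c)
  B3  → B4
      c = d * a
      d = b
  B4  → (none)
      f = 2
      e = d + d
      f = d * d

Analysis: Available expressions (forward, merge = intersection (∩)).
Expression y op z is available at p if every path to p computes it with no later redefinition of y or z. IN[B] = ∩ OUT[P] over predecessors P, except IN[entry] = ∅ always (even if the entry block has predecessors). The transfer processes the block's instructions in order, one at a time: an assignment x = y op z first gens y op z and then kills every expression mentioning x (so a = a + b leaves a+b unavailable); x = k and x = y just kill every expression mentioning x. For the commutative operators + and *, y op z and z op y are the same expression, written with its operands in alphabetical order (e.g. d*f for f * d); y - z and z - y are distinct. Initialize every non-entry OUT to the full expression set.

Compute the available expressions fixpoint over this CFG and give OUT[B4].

Converged values:
  B0: | IN={} | OUT={}
  B1: | IN={} | OUT={}
  B2: | IN={} | OUT={}
  B3: | IN={} | OUT={}
  B4: | IN={} | OUT={d*d, d+d}

Merge at B4: IN[B4] = OUT[B2] ∩ OUT[B3] = {}
Applying B4's transfer function to that IN value gives OUT[B4] (row B4 above).

Answer: {d*d, d+d}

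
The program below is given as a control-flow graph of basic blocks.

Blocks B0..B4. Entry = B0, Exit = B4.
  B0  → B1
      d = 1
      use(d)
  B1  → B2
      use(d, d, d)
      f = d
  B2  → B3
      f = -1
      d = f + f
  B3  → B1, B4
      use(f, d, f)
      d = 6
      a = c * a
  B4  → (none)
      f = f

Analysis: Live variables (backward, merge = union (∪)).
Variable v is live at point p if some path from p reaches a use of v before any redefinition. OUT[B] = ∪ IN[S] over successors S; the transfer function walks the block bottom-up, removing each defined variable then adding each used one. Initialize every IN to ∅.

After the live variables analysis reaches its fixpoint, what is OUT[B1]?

Answer: {a, c}

Derivation:
Fixpoint table:
  B0:  IN={a, c}  OUT={a, c, d}
  B1:  IN={a, c, d}  OUT={a, c}
  B2:  IN={a, c}  OUT={a, c, d, f}
  B3:  IN={a, c, d, f}  OUT={a, c, d, f}
  B4:  IN={f}  OUT={}

Merge at B1: OUT[B1] = IN[B2] = {a, c}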